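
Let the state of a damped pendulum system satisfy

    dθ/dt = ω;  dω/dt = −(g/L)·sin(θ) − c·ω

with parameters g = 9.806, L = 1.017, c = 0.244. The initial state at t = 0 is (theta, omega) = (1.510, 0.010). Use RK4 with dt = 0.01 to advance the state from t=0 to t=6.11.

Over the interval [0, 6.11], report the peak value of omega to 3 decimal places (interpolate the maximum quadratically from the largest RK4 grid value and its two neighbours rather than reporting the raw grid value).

t=0.000: state=(1.510, 0.010)
step 1 (dt=0.01): k1=(0.010, -9.627), k2=(-0.038, -9.615), k3=(-0.038, -9.615), k4=(-0.086, -9.603); state += dt/6·(k1+2k2+2k3+k4)
t=0.010: state=(1.510, -0.086)
t=0.020: state=(1.508, -0.182)
t=0.030: state=(1.506, -0.278)
continuing one RK4 step at a time; state shown every 20 steps (Δt=0.2):
t=0.200: state=(1.323, -1.855)
t=0.400: state=(0.788, -3.406)
t=0.600: state=(0.026, -3.982)
t=0.800: state=(-0.708, -3.147)
t=1.000: state=(-1.176, -1.456)
t=1.200: state=(-1.281, 0.404)
t=1.400: state=(-1.024, 2.120)
t=1.600: state=(-0.467, 3.303)
t=1.800: state=(0.222, 3.368)
t=2.000: state=(0.800, 2.267)
t=2.200: state=(1.092, 0.606)
t=2.400: state=(1.041, -1.095)
t=2.600: state=(0.674, -2.484)
t=2.800: state=(0.100, -3.080)
t=3.000: state=(-0.482, -2.561)
t=3.200: state=(-0.870, -1.235)
t=3.400: state=(-0.959, 0.345)
t=3.600: state=(-0.742, 1.768)
t=3.800: state=(-0.289, 2.625)
t=4.000: state=(0.244, 2.536)
t=4.200: state=(0.665, 1.565)
t=4.400: state=(0.842, 0.172)
t=4.600: state=(0.735, -1.200)
t=4.800: state=(0.389, -2.164)
t=5.000: state=(-0.078, -2.352)
t=5.200: state=(-0.494, -1.690)
t=5.400: state=(-0.719, -0.507)
t=5.600: state=(-0.691, 0.767)
t=5.800: state=(-0.431, 1.754)
t=6.000: state=(-0.032, 2.107)
t=6.110: state=(0.194, 1.965)
largest grid value and its neighbours: omega(1.700)=3.50043, omega(1.710)=3.50218, omega(1.720)=3.50058
parabola through these three points peaks at t≈1.710 with omega≈3.50219

max omega = 3.502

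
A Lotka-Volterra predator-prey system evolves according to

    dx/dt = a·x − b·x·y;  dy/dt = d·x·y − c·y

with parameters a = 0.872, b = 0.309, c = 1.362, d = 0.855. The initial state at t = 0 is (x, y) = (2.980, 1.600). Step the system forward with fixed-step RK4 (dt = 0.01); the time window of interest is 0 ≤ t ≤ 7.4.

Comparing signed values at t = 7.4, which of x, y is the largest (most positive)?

t=0.000: state=(2.980, 1.600)
step 1 (dt=0.01): k1=(1.125, 1.897), k2=(1.119, 1.916), k3=(1.119, 1.917), k4=(1.112, 1.936); state += dt/6·(k1+2k2+2k3+k4)
t=0.010: state=(2.991, 1.619)
t=0.020: state=(3.002, 1.639)
t=0.030: state=(3.013, 1.659)
continuing one RK4 step at a time; state shown every 25 steps (Δt=0.25):
t=0.250: state=(3.205, 2.210)
t=0.500: state=(3.248, 3.146)
t=0.750: state=(3.023, 4.397)
t=1.000: state=(2.543, 5.691)
t=1.250: state=(1.963, 6.553)
t=1.500: state=(1.456, 6.702)
t=1.750: state=(1.095, 6.246)
t=2.000: state=(0.865, 5.468)
t=2.250: state=(0.729, 4.606)
t=2.500: state=(0.656, 3.796)
t=2.750: state=(0.625, 3.095)
t=3.000: state=(0.627, 2.516)
t=3.250: state=(0.654, 2.051)
t=3.500: state=(0.704, 1.686)
t=3.750: state=(0.777, 1.405)
t=4.000: state=(0.875, 1.192)
t=4.250: state=(0.999, 1.036)
t=4.500: state=(1.152, 0.926)
t=4.750: state=(1.337, 0.859)
t=5.000: state=(1.558, 0.833)
t=5.250: state=(1.816, 0.849)
t=5.500: state=(2.110, 0.918)
t=5.750: state=(2.432, 1.061)
t=6.000: state=(2.762, 1.315)
t=6.250: state=(3.056, 1.745)
t=6.500: state=(3.240, 2.440)
t=6.750: state=(3.214, 3.475)
t=7.000: state=(2.908, 4.780)
t=7.250: state=(2.380, 5.999)
t=7.400: state=(2.029, 6.488)
compare at T: x=2.029, y=6.488

largest component: y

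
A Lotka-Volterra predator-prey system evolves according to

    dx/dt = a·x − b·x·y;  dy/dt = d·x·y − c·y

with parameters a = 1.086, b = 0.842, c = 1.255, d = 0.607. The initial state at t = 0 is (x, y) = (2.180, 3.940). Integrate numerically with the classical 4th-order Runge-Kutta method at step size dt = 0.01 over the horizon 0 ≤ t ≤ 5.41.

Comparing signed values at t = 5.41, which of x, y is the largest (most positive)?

largest component: x

t=0.000: state=(2.180, 3.940)
step 1 (dt=0.01): k1=(-4.865, 0.269), k2=(-4.813, 0.211), k3=(-4.813, 0.211), k4=(-4.761, 0.154); state += dt/6·(k1+2k2+2k3+k4)
t=0.010: state=(2.132, 3.942)
t=0.020: state=(2.085, 3.943)
t=0.030: state=(2.039, 3.943)
continuing one RK4 step at a time; state shown every 20 steps (Δt=0.2):
t=0.200: state=(1.405, 3.796)
t=0.400: state=(0.951, 3.399)
t=0.600: state=(0.694, 2.917)
t=0.800: state=(0.549, 2.446)
t=1.000: state=(0.469, 2.023)
t=1.200: state=(0.427, 1.661)
t=1.400: state=(0.412, 1.360)
t=1.600: state=(0.416, 1.112)
t=1.800: state=(0.436, 0.911)
t=2.000: state=(0.472, 0.749)
t=2.200: state=(0.523, 0.619)
t=2.400: state=(0.591, 0.515)
t=2.600: state=(0.678, 0.433)
t=2.800: state=(0.787, 0.368)
t=3.000: state=(0.924, 0.318)
t=3.200: state=(1.092, 0.279)
t=3.400: state=(1.297, 0.251)
t=3.600: state=(1.548, 0.232)
t=3.800: state=(1.852, 0.222)
t=4.000: state=(2.217, 0.221)
t=4.200: state=(2.653, 0.231)
t=4.400: state=(3.165, 0.255)
t=4.600: state=(3.755, 0.302)
t=4.800: state=(4.406, 0.385)
t=5.000: state=(5.074, 0.533)
t=5.200: state=(5.649, 0.796)
t=5.400: state=(5.925, 1.257)
t=5.410: state=(5.926, 1.286)
compare at T: x=5.926, y=1.286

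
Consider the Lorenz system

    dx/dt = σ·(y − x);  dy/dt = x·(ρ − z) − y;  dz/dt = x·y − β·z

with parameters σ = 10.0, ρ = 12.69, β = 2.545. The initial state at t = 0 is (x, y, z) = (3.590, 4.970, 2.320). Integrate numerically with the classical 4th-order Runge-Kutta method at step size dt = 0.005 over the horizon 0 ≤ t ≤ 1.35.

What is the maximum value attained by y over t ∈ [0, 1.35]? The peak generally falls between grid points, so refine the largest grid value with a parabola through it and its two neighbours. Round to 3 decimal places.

max y = 11.494

t=0.000: state=(3.590, 4.970, 2.320)
step 1 (dt=0.005): k1=(13.800, 32.258, 11.938), k2=(14.261, 32.427, 12.326), k3=(14.254, 32.435, 12.331), k4=(14.709, 32.609, 12.729); state += dt/6·(k1+2k2+2k3+k4)
t=0.005: state=(3.661, 5.132, 2.382)
t=0.010: state=(3.737, 5.296, 2.447)
t=0.015: state=(3.817, 5.462, 2.517)
continuing one RK4 step at a time; state shown every 10 steps (Δt=0.05):
t=0.050: state=(4.491, 6.679, 3.147)
t=0.100: state=(5.748, 8.552, 4.610)
t=0.150: state=(7.241, 10.328, 6.963)
t=0.200: state=(8.723, 11.417, 10.266)
t=0.250: state=(9.768, 11.084, 14.018)
t=0.300: state=(9.909, 9.095, 17.092)
t=0.350: state=(8.983, 6.213, 18.477)
t=0.400: state=(7.316, 3.619, 18.138)
t=0.450: state=(5.471, 1.934, 16.783)
t=0.500: state=(3.878, 1.094, 15.098)
t=0.550: state=(2.704, 0.785, 13.433)
t=0.600: state=(1.935, 0.747, 11.908)
t=0.650: state=(1.483, 0.830, 10.547)
t=0.700: state=(1.254, 0.970, 9.344)
t=0.750: state=(1.180, 1.151, 8.287)
t=0.800: state=(1.215, 1.378, 7.367)
t=0.850: state=(1.339, 1.667, 6.578)
t=0.900: state=(1.544, 2.038, 5.917)
t=0.950: state=(1.836, 2.518, 5.390)
t=1.000: state=(2.231, 3.137, 5.016)
t=1.050: state=(2.750, 3.927, 4.829)
t=1.100: state=(3.416, 4.912, 4.892)
t=1.150: state=(4.250, 6.092, 5.300)
t=1.200: state=(5.253, 7.409, 6.179)
t=1.250: state=(6.380, 8.692, 7.654)
t=1.300: state=(7.506, 9.623, 9.756)
t=1.350: state=(8.408, 9.801, 12.267)
largest grid value and its neighbours: y(0.210)=11.48384, y(0.215)=11.49383, y(0.220)=11.48737
parabola through these three points peaks at t≈0.216 with y≈11.49392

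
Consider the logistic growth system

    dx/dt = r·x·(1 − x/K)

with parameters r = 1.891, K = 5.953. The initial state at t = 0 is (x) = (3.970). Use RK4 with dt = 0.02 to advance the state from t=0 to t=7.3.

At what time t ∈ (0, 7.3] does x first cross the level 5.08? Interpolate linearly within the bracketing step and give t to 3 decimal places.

t=0.000: state=(3.970)
step 1 (dt=0.02): k1=(2.501), k2=(2.485), k3=(2.485), k4=(2.469); state += dt/6·(k1+2k2+2k3+k4)
t=0.020: state=(4.020)
t=0.040: state=(4.069)
t=0.060: state=(4.117)
continuing one RK4 step at a time; state shown every 25 steps (Δt=0.5):
t=0.500: state=(4.986)
t=0.560: state=(5.074)
next step: t=0.580: state=(5.102) — x has crossed 5.08
linear interpolation between t=0.560 (5.07401) and t=0.580 (5.10197) → t≈0.564

t = 0.564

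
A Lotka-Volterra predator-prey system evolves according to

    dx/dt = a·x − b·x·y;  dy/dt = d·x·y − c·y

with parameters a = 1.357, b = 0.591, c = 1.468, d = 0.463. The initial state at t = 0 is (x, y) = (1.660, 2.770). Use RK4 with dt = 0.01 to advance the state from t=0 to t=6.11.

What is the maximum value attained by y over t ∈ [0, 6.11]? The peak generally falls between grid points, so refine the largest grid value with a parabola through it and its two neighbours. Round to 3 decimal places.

max y = 4.087

t=0.000: state=(1.660, 2.770)
step 1 (dt=0.01): k1=(-0.465, -1.937), k2=(-0.455, -1.934), k3=(-0.455, -1.934), k4=(-0.445, -1.930); state += dt/6·(k1+2k2+2k3+k4)
t=0.010: state=(1.655, 2.751)
t=0.020: state=(1.651, 2.731)
t=0.030: state=(1.647, 2.712)
continuing one RK4 step at a time; state shown every 20 steps (Δt=0.2):
t=0.200: state=(1.605, 2.401)
t=0.400: state=(1.616, 2.077)
t=0.600: state=(1.687, 1.804)
t=0.800: state=(1.812, 1.581)
t=1.000: state=(1.994, 1.405)
t=1.200: state=(2.234, 1.273)
t=1.400: state=(2.535, 1.183)
t=1.600: state=(2.901, 1.134)
t=1.800: state=(3.331, 1.128)
t=2.000: state=(3.816, 1.170)
t=2.200: state=(4.336, 1.273)
t=2.400: state=(4.846, 1.452)
t=2.600: state=(5.273, 1.731)
t=2.800: state=(5.512, 2.131)
t=3.000: state=(5.457, 2.647)
t=3.200: state=(5.062, 3.220)
t=3.400: state=(4.398, 3.726)
t=3.600: state=(3.639, 4.030)
t=3.800: state=(2.950, 4.073)
t=4.000: state=(2.413, 3.887)
t=4.200: state=(2.037, 3.557)
t=4.400: state=(1.795, 3.164)
t=4.600: state=(1.659, 2.766)
t=4.800: state=(1.605, 2.398)
t=5.000: state=(1.617, 2.074)
t=5.200: state=(1.688, 1.801)
t=5.400: state=(1.814, 1.579)
t=5.600: state=(1.996, 1.403)
t=5.800: state=(2.236, 1.272)
t=6.000: state=(2.538, 1.183)
t=6.110: state=(2.732, 1.151)
largest grid value and its neighbours: y(3.720)=4.08663, y(3.730)=4.08706, y(3.740)=4.08684
parabola through these three points peaks at t≈3.732 with y≈4.08706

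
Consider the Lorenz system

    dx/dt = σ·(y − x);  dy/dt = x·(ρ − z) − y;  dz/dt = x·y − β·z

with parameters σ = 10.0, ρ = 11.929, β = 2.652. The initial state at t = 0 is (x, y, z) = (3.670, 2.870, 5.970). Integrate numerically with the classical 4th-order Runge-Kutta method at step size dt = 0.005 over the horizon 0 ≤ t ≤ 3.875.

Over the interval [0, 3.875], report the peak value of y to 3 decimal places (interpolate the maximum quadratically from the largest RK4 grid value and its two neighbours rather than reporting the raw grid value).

max y = 8.598

t=0.000: state=(3.670, 2.870, 5.970)
step 1 (dt=0.005): k1=(-8.000, 19.000, -5.300), k2=(-7.325, 18.881, -5.148), k3=(-7.345, 18.890, -5.146), k4=(-6.688, 18.780, -4.994); state += dt/6·(k1+2k2+2k3+k4)
t=0.005: state=(3.633, 2.964, 5.944)
t=0.010: state=(3.603, 3.058, 5.920)
t=0.015: state=(3.579, 3.150, 5.897)
continuing one RK4 step at a time; state shown every 40 steps (Δt=0.2):
t=0.200: state=(5.105, 6.681, 6.700)
t=0.400: state=(7.851, 8.245, 12.567)
t=0.600: state=(5.712, 3.927, 13.999)
t=0.800: state=(3.374, 2.947, 10.280)
t=1.000: state=(3.664, 4.291, 7.907)
t=1.200: state=(5.587, 6.740, 8.734)
t=1.400: state=(7.011, 6.919, 12.528)
t=1.600: state=(5.397, 4.323, 12.754)
t=1.800: state=(4.058, 3.876, 10.232)
t=2.000: state=(4.531, 5.115, 8.928)
t=2.200: state=(5.946, 6.594, 10.207)
t=2.400: state=(6.310, 5.948, 12.337)
t=2.600: state=(5.104, 4.512, 11.764)
t=2.800: state=(4.527, 4.568, 10.135)
t=3.000: state=(5.120, 5.595, 9.748)
t=3.200: state=(5.968, 6.205, 11.009)
t=3.400: state=(5.788, 5.421, 11.911)
t=3.600: state=(5.019, 4.741, 11.145)
t=3.800: state=(4.898, 5.047, 10.223)
t=3.875: state=(5.055, 5.317, 10.133)
largest grid value and its neighbours: y(0.340)=8.59137, y(0.345)=8.59721, y(0.350)=8.59690
parabola through these three points peaks at t≈0.347 with y≈8.59783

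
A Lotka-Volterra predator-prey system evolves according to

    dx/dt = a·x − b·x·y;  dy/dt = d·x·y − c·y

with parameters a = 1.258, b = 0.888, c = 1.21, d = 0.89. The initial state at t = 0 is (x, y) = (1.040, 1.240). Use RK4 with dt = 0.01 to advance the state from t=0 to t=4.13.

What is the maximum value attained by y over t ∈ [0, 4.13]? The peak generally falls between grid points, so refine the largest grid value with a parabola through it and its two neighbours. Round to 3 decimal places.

t=0.000: state=(1.040, 1.240)
step 1 (dt=0.01): k1=(0.163, -0.353), k2=(0.165, -0.351), k3=(0.165, -0.351), k4=(0.167, -0.350); state += dt/6·(k1+2k2+2k3+k4)
t=0.010: state=(1.042, 1.236)
t=0.020: state=(1.043, 1.233)
t=0.030: state=(1.045, 1.230)
continuing one RK4 step at a time; state shown every 20 steps (Δt=0.2):
t=0.200: state=(1.080, 1.175)
t=0.400: state=(1.132, 1.123)
t=0.600: state=(1.197, 1.085)
t=0.800: state=(1.273, 1.061)
t=1.000: state=(1.357, 1.052)
t=1.200: state=(1.447, 1.060)
t=1.400: state=(1.539, 1.086)
t=1.600: state=(1.626, 1.130)
t=1.800: state=(1.702, 1.193)
t=2.000: state=(1.758, 1.275)
t=2.200: state=(1.788, 1.373)
t=2.400: state=(1.785, 1.482)
t=2.600: state=(1.747, 1.594)
t=2.800: state=(1.677, 1.698)
t=3.000: state=(1.583, 1.782)
t=3.200: state=(1.475, 1.837)
t=3.400: state=(1.366, 1.857)
t=3.600: state=(1.264, 1.842)
t=3.800: state=(1.177, 1.796)
t=4.000: state=(1.106, 1.728)
t=4.130: state=(1.071, 1.674)
largest grid value and its neighbours: y(3.400)=1.85669, y(3.410)=1.85675, y(3.420)=1.85673
parabola through these three points peaks at t≈3.412 with y≈1.85675

max y = 1.857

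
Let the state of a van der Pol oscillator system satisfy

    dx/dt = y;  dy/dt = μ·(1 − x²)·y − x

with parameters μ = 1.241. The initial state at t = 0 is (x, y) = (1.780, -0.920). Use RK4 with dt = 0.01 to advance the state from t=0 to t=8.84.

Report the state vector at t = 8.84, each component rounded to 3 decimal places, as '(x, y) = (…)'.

t=0.000: state=(1.780, -0.920)
step 1 (dt=0.01): k1=(-0.920, 0.696), k2=(-0.917, 0.672), k3=(-0.917, 0.673), k4=(-0.913, 0.650); state += dt/6·(k1+2k2+2k3+k4)
t=0.010: state=(1.771, -0.913)
t=0.020: state=(1.762, -0.907)
t=0.030: state=(1.753, -0.901)
continuing one RK4 step at a time; state shown every 50 steps (Δt=0.5):
t=0.500: state=(1.344, -0.913)
t=1.000: state=(0.800, -1.341)
t=1.500: state=(-0.115, -2.458)
t=2.000: state=(-1.508, -2.363)
t=2.500: state=(-2.027, -0.049)
t=3.000: state=(-1.890, 0.458)
t=3.500: state=(-1.616, 0.632)
t=4.000: state=(-1.247, 0.867)
t=4.500: state=(-0.704, 1.381)
t=5.000: state=(0.250, 2.553)
t=5.500: state=(1.603, 2.061)
t=6.000: state=(2.012, -0.043)
t=6.500: state=(1.853, -0.479)
t=7.000: state=(1.569, -0.656)
t=7.500: state=(1.183, -0.916)
t=8.000: state=(0.601, -1.501)
t=8.500: state=(-0.440, -2.735)
t=8.840: state=(-1.400, -2.511)

(x, y) = (-1.400, -2.511)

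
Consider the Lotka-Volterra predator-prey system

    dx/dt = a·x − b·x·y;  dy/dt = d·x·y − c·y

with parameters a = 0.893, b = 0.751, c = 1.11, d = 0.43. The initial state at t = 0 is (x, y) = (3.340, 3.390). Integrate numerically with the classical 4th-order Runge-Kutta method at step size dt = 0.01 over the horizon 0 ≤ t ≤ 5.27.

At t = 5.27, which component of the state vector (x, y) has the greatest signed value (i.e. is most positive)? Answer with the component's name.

t=0.000: state=(3.340, 3.390)
step 1 (dt=0.01): k1=(-5.521, 1.106), k2=(-5.489, 1.067), k3=(-5.489, 1.067), k4=(-5.456, 1.029); state += dt/6·(k1+2k2+2k3+k4)
t=0.010: state=(3.285, 3.401)
t=0.020: state=(3.231, 3.411)
t=0.030: state=(3.177, 3.420)
continuing one RK4 step at a time; state shown every 20 steps (Δt=0.2):
t=0.200: state=(2.378, 3.465)
t=0.400: state=(1.706, 3.301)
t=0.600: state=(1.269, 3.001)
t=0.800: state=(0.993, 2.646)
t=1.000: state=(0.819, 2.290)
t=1.200: state=(0.712, 1.958)
t=1.400: state=(0.649, 1.662)
t=1.600: state=(0.617, 1.406)
t=1.800: state=(0.607, 1.187)
t=2.000: state=(0.616, 1.002)
t=2.200: state=(0.641, 0.847)
t=2.400: state=(0.682, 0.718)
t=2.600: state=(0.738, 0.611)
t=2.800: state=(0.811, 0.523)
t=3.000: state=(0.901, 0.451)
t=3.200: state=(1.011, 0.392)
t=3.400: state=(1.144, 0.344)
t=3.600: state=(1.303, 0.306)
t=3.800: state=(1.491, 0.277)
t=4.000: state=(1.713, 0.254)
t=4.200: state=(1.974, 0.238)
t=4.400: state=(2.278, 0.229)
t=4.600: state=(2.632, 0.227)
t=4.800: state=(3.041, 0.232)
t=5.000: state=(3.508, 0.246)
t=5.200: state=(4.035, 0.272)
t=5.270: state=(4.233, 0.285)
compare at T: x=4.233, y=0.285

largest component: x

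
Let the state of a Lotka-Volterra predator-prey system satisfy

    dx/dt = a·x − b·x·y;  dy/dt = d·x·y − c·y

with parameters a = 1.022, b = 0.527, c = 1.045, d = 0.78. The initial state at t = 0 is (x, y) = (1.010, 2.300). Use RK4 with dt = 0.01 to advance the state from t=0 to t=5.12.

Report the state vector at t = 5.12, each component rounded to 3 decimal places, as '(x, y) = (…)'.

(x, y) = (1.381, 2.635)

t=0.000: state=(1.010, 2.300)
step 1 (dt=0.01): k1=(-0.192, -0.592), k2=(-0.190, -0.593), k3=(-0.190, -0.593), k4=(-0.188, -0.593); state += dt/6·(k1+2k2+2k3+k4)
t=0.010: state=(1.008, 2.294)
t=0.020: state=(1.006, 2.288)
t=0.030: state=(1.004, 2.282)
continuing one RK4 step at a time; state shown every 20 steps (Δt=0.2):
t=0.200: state=(0.979, 2.179)
t=0.400: state=(0.960, 2.056)
t=0.600: state=(0.955, 1.937)
t=0.800: state=(0.961, 1.825)
t=1.000: state=(0.978, 1.722)
t=1.200: state=(1.005, 1.630)
t=1.400: state=(1.043, 1.552)
t=1.600: state=(1.090, 1.487)
t=1.800: state=(1.147, 1.436)
t=2.000: state=(1.211, 1.401)
t=2.200: state=(1.284, 1.381)
t=2.400: state=(1.362, 1.377)
t=2.600: state=(1.444, 1.391)
t=2.800: state=(1.528, 1.423)
t=3.000: state=(1.610, 1.475)
t=3.200: state=(1.684, 1.547)
t=3.400: state=(1.747, 1.641)
t=3.600: state=(1.792, 1.755)
t=3.800: state=(1.815, 1.887)
t=4.000: state=(1.811, 2.033)
t=4.200: state=(1.779, 2.183)
t=4.400: state=(1.721, 2.328)
t=4.600: state=(1.640, 2.456)
t=4.800: state=(1.545, 2.555)
t=5.000: state=(1.442, 2.617)
t=5.120: state=(1.381, 2.635)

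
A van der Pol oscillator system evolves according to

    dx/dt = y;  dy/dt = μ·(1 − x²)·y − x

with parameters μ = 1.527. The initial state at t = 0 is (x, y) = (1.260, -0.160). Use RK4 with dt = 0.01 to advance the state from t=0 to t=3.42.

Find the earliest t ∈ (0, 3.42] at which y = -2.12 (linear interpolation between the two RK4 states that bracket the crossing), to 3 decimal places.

t=0.000: state=(1.260, -0.160)
step 1 (dt=0.01): k1=(-0.160, -1.116), k2=(-0.166, -1.111), k3=(-0.166, -1.111), k4=(-0.171, -1.106); state += dt/6·(k1+2k2+2k3+k4)
t=0.010: state=(1.258, -0.171)
t=0.020: state=(1.257, -0.182)
t=0.030: state=(1.255, -0.193)
continuing one RK4 step at a time; state shown every 20 steps (Δt=0.2):
t=0.200: state=(1.207, -0.365)
t=0.400: state=(1.115, -0.549)
t=0.600: state=(0.987, -0.739)
t=0.800: state=(0.817, -0.968)
t=1.000: state=(0.594, -1.280)
t=1.200: state=(0.296, -1.732)
t=1.320: state=(0.067, -2.091)
next step: t=1.330: state=(0.046, -2.123) — y has crossed -2.12
linear interpolation between t=1.320 (-2.09057) and t=1.330 (-2.12320) → t≈1.329

t = 1.329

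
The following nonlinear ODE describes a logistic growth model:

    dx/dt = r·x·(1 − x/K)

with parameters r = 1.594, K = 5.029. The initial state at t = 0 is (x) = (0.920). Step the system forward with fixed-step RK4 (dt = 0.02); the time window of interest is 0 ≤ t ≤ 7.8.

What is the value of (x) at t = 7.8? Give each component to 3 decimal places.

t=0.000: state=(0.920)
step 1 (dt=0.02): k1=(1.198), k2=(1.210), k3=(1.210), k4=(1.222); state += dt/6·(k1+2k2+2k3+k4)
t=0.020: state=(0.944)
t=0.040: state=(0.969)
t=0.060: state=(0.994)
continuing one RK4 step at a time; state shown every 25 steps (Δt=0.5):
t=0.500: state=(1.669)
t=1.000: state=(2.637)
t=1.500: state=(3.570)
t=2.000: state=(4.247)
t=2.500: state=(4.643)
t=3.000: state=(4.848)
t=3.500: state=(4.946)
t=4.000: state=(4.991)
t=4.500: state=(5.012)
t=5.000: state=(5.021)
t=5.500: state=(5.026)
t=6.000: state=(5.027)
t=6.500: state=(5.028)
t=7.000: state=(5.029)
t=7.500: state=(5.029)
t=7.800: state=(5.029)

(x) = (5.029)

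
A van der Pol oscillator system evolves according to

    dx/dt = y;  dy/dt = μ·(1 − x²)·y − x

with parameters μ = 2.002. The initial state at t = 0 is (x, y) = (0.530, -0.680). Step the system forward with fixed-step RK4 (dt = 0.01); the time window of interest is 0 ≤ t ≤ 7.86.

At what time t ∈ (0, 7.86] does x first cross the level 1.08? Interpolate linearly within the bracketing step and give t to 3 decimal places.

t=0.000: state=(0.530, -0.680)
step 1 (dt=0.01): k1=(-0.680, -1.509), k2=(-0.688, -1.521), k3=(-0.688, -1.521), k4=(-0.695, -1.534); state += dt/6·(k1+2k2+2k3+k4)
t=0.010: state=(0.523, -0.695)
t=0.020: state=(0.516, -0.711)
t=0.030: state=(0.509, -0.726)
continuing one RK4 step at a time; state shown every 50 steps (Δt=0.5):
t=0.500: state=(-0.073, -1.928)
t=1.000: state=(-1.381, -2.441)
t=1.500: state=(-1.864, 0.021)
t=2.000: state=(-1.739, 0.366)
t=2.500: state=(-1.528, 0.479)
t=3.000: state=(-1.250, 0.656)
t=3.500: state=(-0.830, 1.104)
t=4.000: state=(0.034, 2.684)
t=4.300: state=(1.057, 3.789)
next step: t=4.310: state=(1.095, 3.766) — x has crossed 1.08
linear interpolation between t=4.300 (1.05710) and t=4.310 (1.09488) → t≈4.306

t = 4.306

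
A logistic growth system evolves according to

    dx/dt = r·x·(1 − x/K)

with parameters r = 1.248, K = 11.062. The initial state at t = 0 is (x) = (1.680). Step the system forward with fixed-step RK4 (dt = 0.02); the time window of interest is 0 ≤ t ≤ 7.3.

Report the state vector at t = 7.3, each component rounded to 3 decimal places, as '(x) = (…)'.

(x) = (11.055)

t=0.000: state=(1.680)
step 1 (dt=0.02): k1=(1.778), k2=(1.794), k3=(1.794), k4=(1.809); state += dt/6·(k1+2k2+2k3+k4)
t=0.020: state=(1.716)
t=0.040: state=(1.752)
t=0.060: state=(1.789)
continuing one RK4 step at a time; state shown every 25 steps (Δt=0.5):
t=0.500: state=(2.771)
t=1.000: state=(4.249)
t=1.500: state=(5.951)
t=2.000: state=(7.575)
t=2.500: state=(8.874)
t=3.000: state=(9.771)
t=3.500: state=(10.331)
t=4.000: state=(10.658)
t=4.500: state=(10.842)
t=5.000: state=(10.943)
t=5.500: state=(10.998)
t=6.000: state=(11.028)
t=6.500: state=(11.044)
t=7.000: state=(11.052)
t=7.300: state=(11.055)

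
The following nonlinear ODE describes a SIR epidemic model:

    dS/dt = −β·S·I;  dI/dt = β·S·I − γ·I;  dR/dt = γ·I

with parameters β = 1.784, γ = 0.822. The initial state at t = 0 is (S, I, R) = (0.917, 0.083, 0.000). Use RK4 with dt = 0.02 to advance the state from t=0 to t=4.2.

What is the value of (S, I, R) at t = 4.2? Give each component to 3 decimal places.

t=0.000: state=(0.917, 0.083, 0.000)
step 1 (dt=0.02): k1=(-0.136, 0.068, 0.068), k2=(-0.137, 0.068, 0.069), k3=(-0.137, 0.068, 0.069), k4=(-0.138, 0.068, 0.069); state += dt/6·(k1+2k2+2k3+k4)
t=0.020: state=(0.914, 0.084, 0.001)
t=0.040: state=(0.911, 0.086, 0.003)
t=0.060: state=(0.909, 0.087, 0.004)
continuing one RK4 step at a time; state shown every 10 steps (Δt=0.2):
t=0.200: state=(0.888, 0.097, 0.015)
t=0.400: state=(0.855, 0.113, 0.032)
t=0.600: state=(0.819, 0.129, 0.052)
t=0.800: state=(0.780, 0.145, 0.074)
t=1.000: state=(0.739, 0.162, 0.100)
t=1.200: state=(0.695, 0.177, 0.127)
t=1.400: state=(0.651, 0.191, 0.158)
t=1.600: state=(0.607, 0.203, 0.190)
t=1.800: state=(0.564, 0.212, 0.224)
t=2.000: state=(0.522, 0.218, 0.260)
t=2.200: state=(0.482, 0.222, 0.296)
t=2.400: state=(0.446, 0.222, 0.332)
t=2.600: state=(0.412, 0.219, 0.369)
t=2.800: state=(0.381, 0.214, 0.404)
t=3.000: state=(0.354, 0.207, 0.439)
t=3.200: state=(0.329, 0.199, 0.473)
t=3.400: state=(0.307, 0.189, 0.504)
t=3.600: state=(0.287, 0.178, 0.535)
t=3.800: state=(0.270, 0.167, 0.563)
t=4.000: state=(0.255, 0.155, 0.589)
t=4.200: state=(0.242, 0.144, 0.614)

(S, I, R) = (0.242, 0.144, 0.614)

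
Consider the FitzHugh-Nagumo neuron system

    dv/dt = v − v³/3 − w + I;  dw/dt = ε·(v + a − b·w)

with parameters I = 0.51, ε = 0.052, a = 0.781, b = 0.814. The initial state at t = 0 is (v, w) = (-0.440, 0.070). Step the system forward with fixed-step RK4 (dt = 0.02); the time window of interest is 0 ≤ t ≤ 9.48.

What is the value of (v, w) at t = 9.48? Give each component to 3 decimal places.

(v, w) = (1.686, 0.652)

t=0.000: state=(-0.440, 0.070)
step 1 (dt=0.02): k1=(0.028, 0.015), k2=(0.028, 0.015), k3=(0.028, 0.015), k4=(0.029, 0.015); state += dt/6·(k1+2k2+2k3+k4)
t=0.020: state=(-0.439, 0.070)
t=0.040: state=(-0.439, 0.071)
t=0.060: state=(-0.438, 0.071)
continuing one RK4 step at a time; state shown every 25 steps (Δt=0.5):
t=0.500: state=(-0.425, 0.077)
t=1.000: state=(-0.406, 0.085)
t=1.500: state=(-0.383, 0.093)
t=2.000: state=(-0.353, 0.102)
t=2.500: state=(-0.312, 0.111)
t=3.000: state=(-0.254, 0.122)
t=3.500: state=(-0.168, 0.134)
t=4.000: state=(-0.036, 0.148)
t=4.500: state=(0.170, 0.167)
t=5.000: state=(0.488, 0.192)
t=5.500: state=(0.925, 0.226)
t=6.000: state=(1.368, 0.271)
t=6.500: state=(1.643, 0.325)
t=7.000: state=(1.747, 0.382)
t=7.500: state=(1.767, 0.439)
t=8.000: state=(1.756, 0.495)
t=8.500: state=(1.735, 0.550)
t=9.000: state=(1.711, 0.603)
t=9.480: state=(1.686, 0.652)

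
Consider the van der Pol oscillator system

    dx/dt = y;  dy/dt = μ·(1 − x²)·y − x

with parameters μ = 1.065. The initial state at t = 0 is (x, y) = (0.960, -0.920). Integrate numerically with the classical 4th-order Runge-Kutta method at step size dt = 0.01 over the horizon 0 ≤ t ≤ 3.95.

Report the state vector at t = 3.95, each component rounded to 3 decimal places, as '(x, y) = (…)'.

(x, y) = (-0.110, 2.070)

t=0.000: state=(0.960, -0.920)
step 1 (dt=0.01): k1=(-0.920, -1.037), k2=(-0.925, -1.041), k3=(-0.925, -1.041), k4=(-0.930, -1.046); state += dt/6·(k1+2k2+2k3+k4)
t=0.010: state=(0.951, -0.930)
t=0.020: state=(0.941, -0.941)
t=0.030: state=(0.932, -0.952)
continuing one RK4 step at a time; state shown every 20 steps (Δt=0.2):
t=0.200: state=(0.754, -1.150)
t=0.400: state=(0.496, -1.442)
t=0.600: state=(0.172, -1.813)
t=0.800: state=(-0.233, -2.233)
t=1.000: state=(-0.714, -2.527)
t=1.200: state=(-1.213, -2.361)
t=1.400: state=(-1.619, -1.635)
t=1.600: state=(-1.858, -0.770)
t=1.800: state=(-1.944, -0.146)
t=2.000: state=(-1.934, 0.213)
t=2.200: state=(-1.869, 0.414)
t=2.400: state=(-1.773, 0.541)
t=2.600: state=(-1.655, 0.640)
t=2.800: state=(-1.517, 0.735)
t=3.000: state=(-1.360, 0.844)
t=3.200: state=(-1.178, 0.979)
t=3.400: state=(-0.965, 1.159)
t=3.600: state=(-0.710, 1.408)
t=3.800: state=(-0.396, 1.749)
t=3.950: state=(-0.110, 2.070)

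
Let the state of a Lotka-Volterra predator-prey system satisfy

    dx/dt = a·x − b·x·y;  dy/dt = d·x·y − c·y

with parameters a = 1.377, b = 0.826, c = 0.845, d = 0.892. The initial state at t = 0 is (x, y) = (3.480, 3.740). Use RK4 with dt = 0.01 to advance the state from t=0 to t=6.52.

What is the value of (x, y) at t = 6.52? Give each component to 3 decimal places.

t=0.000: state=(3.480, 3.740)
step 1 (dt=0.01): k1=(-5.959, 8.449), k2=(-6.028, 8.444), k3=(-6.027, 8.443), k4=(-6.094, 8.434); state += dt/6·(k1+2k2+2k3+k4)
t=0.010: state=(3.420, 3.824)
t=0.020: state=(3.358, 3.909)
t=0.030: state=(3.295, 3.992)
continuing one RK4 step at a time; state shown every 25 steps (Δt=0.25):
t=0.250: state=(1.860, 5.488)
t=0.500: state=(0.793, 5.884)
t=0.750: state=(0.347, 5.367)
t=1.000: state=(0.175, 4.592)
t=1.250: state=(0.104, 3.831)
t=1.500: state=(0.071, 3.161)
t=1.750: state=(0.055, 2.595)
t=2.000: state=(0.048, 2.125)
t=2.250: state=(0.046, 1.738)
t=2.500: state=(0.047, 1.422)
t=2.750: state=(0.050, 1.163)
t=3.000: state=(0.057, 0.953)
t=3.250: state=(0.067, 0.782)
t=3.500: state=(0.082, 0.644)
t=3.750: state=(0.103, 0.532)
t=4.000: state=(0.131, 0.442)
t=4.250: state=(0.170, 0.370)
t=4.500: state=(0.224, 0.313)
t=4.750: state=(0.297, 0.268)
t=5.000: state=(0.398, 0.235)
t=5.250: state=(0.537, 0.211)
t=5.500: state=(0.726, 0.196)
t=5.750: state=(0.985, 0.192)
t=6.000: state=(1.335, 0.201)
t=6.250: state=(1.802, 0.230)
t=6.500: state=(2.410, 0.297)
t=6.520: state=(2.465, 0.305)

(x, y) = (2.465, 0.305)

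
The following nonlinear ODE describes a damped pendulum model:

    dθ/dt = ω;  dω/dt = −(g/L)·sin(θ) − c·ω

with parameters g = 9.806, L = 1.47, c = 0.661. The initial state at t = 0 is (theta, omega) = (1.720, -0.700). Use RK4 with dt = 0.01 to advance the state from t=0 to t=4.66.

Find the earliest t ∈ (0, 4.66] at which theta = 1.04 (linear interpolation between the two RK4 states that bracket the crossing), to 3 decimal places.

t = 0.382

t=0.000: state=(1.720, -0.700)
step 1 (dt=0.01): k1=(-0.700, -6.134), k2=(-0.731, -6.117), k3=(-0.731, -6.117), k4=(-0.761, -6.101); state += dt/6·(k1+2k2+2k3+k4)
t=0.010: state=(1.713, -0.761)
t=0.020: state=(1.705, -0.822)
t=0.030: state=(1.696, -0.883)
continuing one RK4 step at a time; state shown every 20 steps (Δt=0.2):
t=0.200: state=(1.462, -1.859)
t=0.380: state=(1.046, -2.721)
next step: t=0.390: state=(1.018, -2.760) — theta has crossed 1.04
linear interpolation between t=0.380 (1.04577) and t=0.390 (1.01836) → t≈0.382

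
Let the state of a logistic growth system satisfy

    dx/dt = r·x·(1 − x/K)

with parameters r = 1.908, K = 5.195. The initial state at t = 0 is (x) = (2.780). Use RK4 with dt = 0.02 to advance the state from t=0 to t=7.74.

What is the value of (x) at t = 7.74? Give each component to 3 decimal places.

(x) = (5.195)

t=0.000: state=(2.780)
step 1 (dt=0.02): k1=(2.466), k2=(2.462), k3=(2.462), k4=(2.458); state += dt/6·(k1+2k2+2k3+k4)
t=0.020: state=(2.829)
t=0.040: state=(2.878)
t=0.060: state=(2.927)
continuing one RK4 step at a time; state shown every 25 steps (Δt=0.5):
t=0.500: state=(3.892)
t=1.000: state=(4.602)
t=1.500: state=(4.949)
t=2.000: state=(5.098)
t=2.500: state=(5.157)
t=3.000: state=(5.180)
t=3.500: state=(5.189)
t=4.000: state=(5.193)
t=4.500: state=(5.194)
t=5.000: state=(5.195)
t=5.500: state=(5.195)
t=6.000: state=(5.195)
t=6.500: state=(5.195)
t=7.000: state=(5.195)
t=7.500: state=(5.195)
t=7.740: state=(5.195)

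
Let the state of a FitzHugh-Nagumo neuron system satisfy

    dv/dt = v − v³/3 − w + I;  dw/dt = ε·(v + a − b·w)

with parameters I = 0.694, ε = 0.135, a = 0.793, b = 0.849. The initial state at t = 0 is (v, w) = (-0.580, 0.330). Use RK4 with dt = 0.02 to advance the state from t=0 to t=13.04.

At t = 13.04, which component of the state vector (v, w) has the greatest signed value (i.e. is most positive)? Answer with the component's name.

t=0.000: state=(-0.580, 0.330)
step 1 (dt=0.02): k1=(-0.151, -0.009), k2=(-0.152, -0.009), k3=(-0.152, -0.009), k4=(-0.153, -0.009); state += dt/6·(k1+2k2+2k3+k4)
t=0.020: state=(-0.583, 0.330)
t=0.040: state=(-0.586, 0.330)
t=0.060: state=(-0.589, 0.329)
continuing one RK4 step at a time; state shown every 25 steps (Δt=0.5):
t=0.500: state=(-0.667, 0.323)
t=1.000: state=(-0.776, 0.310)
t=1.500: state=(-0.899, 0.289)
t=2.000: state=(-1.022, 0.262)
t=2.500: state=(-1.128, 0.229)
t=3.000: state=(-1.204, 0.192)
t=3.500: state=(-1.248, 0.152)
t=4.000: state=(-1.265, 0.113)
t=4.500: state=(-1.260, 0.076)
t=5.000: state=(-1.242, 0.042)
t=5.500: state=(-1.213, 0.011)
t=6.000: state=(-1.177, -0.016)
t=6.500: state=(-1.137, -0.039)
t=7.000: state=(-1.092, -0.058)
t=7.500: state=(-1.043, -0.073)
t=8.000: state=(-0.989, -0.083)
t=8.500: state=(-0.931, -0.090)
t=9.000: state=(-0.867, -0.092)
t=9.500: state=(-0.795, -0.089)
t=10.000: state=(-0.710, -0.082)
t=10.500: state=(-0.607, -0.068)
t=11.000: state=(-0.476, -0.048)
t=11.500: state=(-0.297, -0.019)
t=12.000: state=(-0.036, 0.023)
t=12.500: state=(0.358, 0.083)
t=13.000: state=(0.905, 0.172)
t=13.040: state=(0.952, 0.180)
compare at T: v=0.952, w=0.180

largest component: v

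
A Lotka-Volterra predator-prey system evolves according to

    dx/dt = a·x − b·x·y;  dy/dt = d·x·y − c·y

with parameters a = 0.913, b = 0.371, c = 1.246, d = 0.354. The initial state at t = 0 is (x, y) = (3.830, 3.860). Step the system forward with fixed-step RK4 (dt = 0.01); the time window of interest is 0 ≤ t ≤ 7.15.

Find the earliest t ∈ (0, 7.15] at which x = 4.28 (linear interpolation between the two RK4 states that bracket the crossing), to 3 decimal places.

t = 3.957

t=0.000: state=(3.830, 3.860)
step 1 (dt=0.01): k1=(-1.988, 0.424), k2=(-1.986, 0.411), k3=(-1.986, 0.411), k4=(-1.983, 0.397); state += dt/6·(k1+2k2+2k3+k4)
t=0.010: state=(3.810, 3.864)
t=0.020: state=(3.790, 3.868)
t=0.030: state=(3.771, 3.872)
continuing one RK4 step at a time; state shown every 25 steps (Δt=0.25):
t=0.250: state=(3.356, 3.884)
t=0.500: state=(2.955, 3.758)
t=0.750: state=(2.647, 3.524)
t=1.000: state=(2.431, 3.229)
t=1.250: state=(2.297, 2.913)
t=1.500: state=(2.235, 2.606)
t=1.750: state=(2.234, 2.325)
t=2.000: state=(2.289, 2.079)
t=2.250: state=(2.395, 1.873)
t=2.500: state=(2.550, 1.706)
t=2.750: state=(2.752, 1.580)
t=3.000: state=(2.999, 1.492)
t=3.250: state=(3.290, 1.442)
t=3.500: state=(3.619, 1.434)
t=3.750: state=(3.975, 1.469)
t=3.950: state=(4.270, 1.533)
next step: t=3.960: state=(4.284, 1.537) — x has crossed 4.28
linear interpolation between t=3.950 (4.26963) and t=3.960 (4.28432) → t≈3.957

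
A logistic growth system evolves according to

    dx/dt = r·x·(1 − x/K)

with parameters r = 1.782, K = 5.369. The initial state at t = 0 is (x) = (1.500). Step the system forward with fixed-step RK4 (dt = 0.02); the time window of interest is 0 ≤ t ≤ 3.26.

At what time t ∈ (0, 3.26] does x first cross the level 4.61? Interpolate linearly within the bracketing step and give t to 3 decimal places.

t = 1.544

t=0.000: state=(1.500)
step 1 (dt=0.02): k1=(1.926), k2=(1.941), k3=(1.941), k4=(1.956); state += dt/6·(k1+2k2+2k3+k4)
t=0.020: state=(1.539)
t=0.040: state=(1.578)
t=0.060: state=(1.618)
continuing one RK4 step at a time; state shown every 10 steps (Δt=0.2):
t=0.200: state=(1.913)
t=0.400: state=(2.371)
t=0.600: state=(2.848)
t=0.800: state=(3.314)
t=1.000: state=(3.744)
t=1.200: state=(4.117)
t=1.400: state=(4.427)
t=1.540: state=(4.605)
next step: t=1.560: state=(4.628) — x has crossed 4.61
linear interpolation between t=1.540 (4.60527) and t=1.560 (4.62833) → t≈1.544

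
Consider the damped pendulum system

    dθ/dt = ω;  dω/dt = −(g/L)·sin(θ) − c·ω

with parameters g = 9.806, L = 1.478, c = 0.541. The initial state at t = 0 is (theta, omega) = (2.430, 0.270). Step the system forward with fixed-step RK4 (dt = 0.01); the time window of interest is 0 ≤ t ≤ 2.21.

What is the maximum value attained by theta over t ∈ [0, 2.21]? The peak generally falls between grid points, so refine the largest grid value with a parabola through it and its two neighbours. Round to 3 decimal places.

t=0.000: state=(2.430, 0.270)
step 1 (dt=0.01): k1=(0.270, -4.479), k2=(0.248, -4.460), k3=(0.248, -4.460), k4=(0.225, -4.442); state += dt/6·(k1+2k2+2k3+k4)
t=0.010: state=(2.432, 0.225)
t=0.020: state=(2.435, 0.181)
t=0.030: state=(2.436, 0.137)
continuing one RK4 step at a time; state shown every 10 steps (Δt=0.1):
t=0.100: state=(2.435, -0.163)
t=0.200: state=(2.398, -0.581)
t=0.300: state=(2.319, -1.005)
t=0.400: state=(2.196, -1.450)
t=0.500: state=(2.028, -1.925)
t=0.600: state=(1.810, -2.429)
t=0.700: state=(1.542, -2.941)
t=0.800: state=(1.223, -3.418)
t=0.900: state=(0.862, -3.793)
t=1.000: state=(0.471, -3.990)
t=1.100: state=(0.071, -3.950)
t=1.200: state=(-0.311, -3.663)
t=1.300: state=(-0.654, -3.168)
t=1.400: state=(-0.940, -2.538)
t=1.500: state=(-1.160, -1.843)
t=1.600: state=(-1.309, -1.136)
t=1.700: state=(-1.387, -0.445)
t=1.800: state=(-1.399, 0.214)
t=1.900: state=(-1.346, 0.837)
t=2.000: state=(-1.233, 1.414)
t=2.100: state=(-1.065, 1.929)
t=2.200: state=(-0.850, 2.355)
t=2.210: state=(-0.826, 2.392)
largest grid value and its neighbours: theta(0.050)=2.43797, theta(0.060)=2.43826, theta(0.070)=2.43812
parabola through these three points peaks at t≈0.062 with theta≈2.43827

max theta = 2.438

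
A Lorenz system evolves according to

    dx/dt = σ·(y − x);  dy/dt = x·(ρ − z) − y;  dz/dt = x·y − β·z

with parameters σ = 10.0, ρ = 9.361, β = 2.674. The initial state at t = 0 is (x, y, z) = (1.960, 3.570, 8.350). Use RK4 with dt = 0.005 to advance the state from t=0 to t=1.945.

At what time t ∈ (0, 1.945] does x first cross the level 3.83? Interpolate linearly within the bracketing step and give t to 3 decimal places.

t = 0.252

t=0.000: state=(1.960, 3.570, 8.350)
step 1 (dt=0.005): k1=(16.100, -1.588, -15.331), k2=(15.658, -1.467, -15.092), k3=(15.672, -1.470, -15.097), k4=(15.243, -1.348, -14.864); state += dt/6·(k1+2k2+2k3+k4)
t=0.005: state=(2.038, 3.563, 8.275)
t=0.010: state=(2.113, 3.557, 8.201)
t=0.015: state=(2.183, 3.552, 8.130)
continuing one RK4 step at a time; state shown every 20 steps (Δt=0.1):
t=0.100: state=(2.981, 3.642, 7.196)
t=0.200: state=(3.545, 4.078, 6.618)
t=0.250: state=(3.818, 4.382, 6.520)
next step: t=0.255: state=(3.846, 4.415, 6.517) — x has crossed 3.83
linear interpolation between t=0.250 (3.81796) and t=0.255 (3.84628) → t≈0.252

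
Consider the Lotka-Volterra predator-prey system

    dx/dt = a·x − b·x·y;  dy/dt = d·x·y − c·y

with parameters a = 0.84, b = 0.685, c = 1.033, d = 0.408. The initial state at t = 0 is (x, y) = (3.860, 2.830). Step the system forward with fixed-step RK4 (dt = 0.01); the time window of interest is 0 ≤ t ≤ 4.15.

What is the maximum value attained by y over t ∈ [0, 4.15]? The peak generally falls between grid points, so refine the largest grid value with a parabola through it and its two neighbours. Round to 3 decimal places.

max y = 3.095

t=0.000: state=(3.860, 2.830)
step 1 (dt=0.01): k1=(-4.240, 1.534), k2=(-4.237, 1.513), k3=(-4.237, 1.513), k4=(-4.233, 1.493); state += dt/6·(k1+2k2+2k3+k4)
t=0.010: state=(3.818, 2.845)
t=0.020: state=(3.775, 2.860)
t=0.030: state=(3.733, 2.874)
continuing one RK4 step at a time; state shown every 20 steps (Δt=0.2):
t=0.200: state=(3.046, 3.049)
t=0.400: state=(2.362, 3.089)
t=0.600: state=(1.841, 2.979)
t=0.800: state=(1.468, 2.771)
t=1.000: state=(1.209, 2.512)
t=1.200: state=(1.033, 2.238)
t=1.400: state=(0.916, 1.970)
t=1.600: state=(0.842, 1.721)
t=1.800: state=(0.799, 1.496)
t=2.000: state=(0.781, 1.298)
t=2.200: state=(0.782, 1.125)
t=2.400: state=(0.802, 0.976)
t=2.600: state=(0.837, 0.849)
t=2.800: state=(0.888, 0.740)
t=3.000: state=(0.956, 0.649)
t=3.200: state=(1.040, 0.573)
t=3.400: state=(1.142, 0.509)
t=3.600: state=(1.265, 0.457)
t=3.800: state=(1.410, 0.414)
t=4.000: state=(1.580, 0.381)
t=4.150: state=(1.725, 0.361)
largest grid value and its neighbours: y(0.340)=3.09473, y(0.350)=3.09476, y(0.360)=3.09438
parabola through these three points peaks at t≈0.346 with y≈3.09480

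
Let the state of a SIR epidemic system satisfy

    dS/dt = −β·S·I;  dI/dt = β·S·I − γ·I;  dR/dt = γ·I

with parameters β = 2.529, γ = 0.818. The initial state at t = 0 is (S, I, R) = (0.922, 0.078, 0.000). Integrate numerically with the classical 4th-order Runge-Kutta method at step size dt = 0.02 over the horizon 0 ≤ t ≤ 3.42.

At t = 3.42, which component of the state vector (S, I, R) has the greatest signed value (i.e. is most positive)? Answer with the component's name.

largest component: R

t=0.000: state=(0.922, 0.078, 0.000)
step 1 (dt=0.02): k1=(-0.182, 0.118, 0.064), k2=(-0.184, 0.119, 0.065), k3=(-0.184, 0.120, 0.065), k4=(-0.187, 0.121, 0.066); state += dt/6·(k1+2k2+2k3+k4)
t=0.020: state=(0.918, 0.080, 0.001)
t=0.040: state=(0.915, 0.083, 0.003)
t=0.060: state=(0.911, 0.085, 0.004)
continuing one RK4 step at a time; state shown every 10 steps (Δt=0.2):
t=0.200: state=(0.881, 0.105, 0.015)
t=0.400: state=(0.829, 0.137, 0.035)
t=0.600: state=(0.766, 0.174, 0.060)
t=0.800: state=(0.695, 0.214, 0.092)
t=1.000: state=(0.617, 0.253, 0.130)
t=1.200: state=(0.538, 0.288, 0.174)
t=1.400: state=(0.462, 0.314, 0.223)
t=1.600: state=(0.392, 0.331, 0.276)
t=1.800: state=(0.331, 0.338, 0.331)
t=2.000: state=(0.279, 0.334, 0.386)
t=2.200: state=(0.236, 0.323, 0.440)
t=2.400: state=(0.201, 0.307, 0.492)
t=2.600: state=(0.173, 0.286, 0.540)
t=2.800: state=(0.151, 0.264, 0.585)
t=3.000: state=(0.133, 0.240, 0.627)
t=3.200: state=(0.118, 0.218, 0.664)
t=3.400: state=(0.107, 0.196, 0.698)
t=3.420: state=(0.106, 0.193, 0.701)
compare at T: S=0.106, I=0.193, R=0.701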